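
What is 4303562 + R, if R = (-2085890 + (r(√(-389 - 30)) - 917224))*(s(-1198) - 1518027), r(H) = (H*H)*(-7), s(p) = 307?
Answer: 4553439010882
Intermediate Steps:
r(H) = -7*H² (r(H) = H²*(-7) = -7*H²)
R = 4553434707320 (R = (-2085890 + (-7*(√(-389 - 30))² - 917224))*(307 - 1518027) = (-2085890 + (-7*(√(-419))² - 917224))*(-1517720) = (-2085890 + (-7*(I*√419)² - 917224))*(-1517720) = (-2085890 + (-7*(-419) - 917224))*(-1517720) = (-2085890 + (2933 - 917224))*(-1517720) = (-2085890 - 914291)*(-1517720) = -3000181*(-1517720) = 4553434707320)
4303562 + R = 4303562 + 4553434707320 = 4553439010882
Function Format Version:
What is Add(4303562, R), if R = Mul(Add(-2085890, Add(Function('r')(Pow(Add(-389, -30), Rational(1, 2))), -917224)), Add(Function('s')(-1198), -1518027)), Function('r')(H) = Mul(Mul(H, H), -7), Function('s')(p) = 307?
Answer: 4553439010882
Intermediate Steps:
Function('r')(H) = Mul(-7, Pow(H, 2)) (Function('r')(H) = Mul(Pow(H, 2), -7) = Mul(-7, Pow(H, 2)))
R = 4553434707320 (R = Mul(Add(-2085890, Add(Mul(-7, Pow(Pow(Add(-389, -30), Rational(1, 2)), 2)), -917224)), Add(307, -1518027)) = Mul(Add(-2085890, Add(Mul(-7, Pow(Pow(-419, Rational(1, 2)), 2)), -917224)), -1517720) = Mul(Add(-2085890, Add(Mul(-7, Pow(Mul(I, Pow(419, Rational(1, 2))), 2)), -917224)), -1517720) = Mul(Add(-2085890, Add(Mul(-7, -419), -917224)), -1517720) = Mul(Add(-2085890, Add(2933, -917224)), -1517720) = Mul(Add(-2085890, -914291), -1517720) = Mul(-3000181, -1517720) = 4553434707320)
Add(4303562, R) = Add(4303562, 4553434707320) = 4553439010882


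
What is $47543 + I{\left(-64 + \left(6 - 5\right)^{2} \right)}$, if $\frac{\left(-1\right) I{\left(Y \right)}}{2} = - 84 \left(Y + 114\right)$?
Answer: $56111$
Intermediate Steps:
$I{\left(Y \right)} = 19152 + 168 Y$ ($I{\left(Y \right)} = - 2 \left(- 84 \left(Y + 114\right)\right) = - 2 \left(- 84 \left(114 + Y\right)\right) = - 2 \left(-9576 - 84 Y\right) = 19152 + 168 Y$)
$47543 + I{\left(-64 + \left(6 - 5\right)^{2} \right)} = 47543 + \left(19152 + 168 \left(-64 + \left(6 - 5\right)^{2}\right)\right) = 47543 + \left(19152 + 168 \left(-64 + 1^{2}\right)\right) = 47543 + \left(19152 + 168 \left(-64 + 1\right)\right) = 47543 + \left(19152 + 168 \left(-63\right)\right) = 47543 + \left(19152 - 10584\right) = 47543 + 8568 = 56111$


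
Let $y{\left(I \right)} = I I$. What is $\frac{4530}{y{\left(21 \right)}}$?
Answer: $\frac{1510}{147} \approx 10.272$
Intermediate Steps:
$y{\left(I \right)} = I^{2}$
$\frac{4530}{y{\left(21 \right)}} = \frac{4530}{21^{2}} = \frac{4530}{441} = 4530 \cdot \frac{1}{441} = \frac{1510}{147}$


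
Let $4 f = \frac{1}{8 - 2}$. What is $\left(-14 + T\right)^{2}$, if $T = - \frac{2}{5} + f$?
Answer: $\frac{2968729}{14400} \approx 206.16$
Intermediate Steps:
$f = \frac{1}{24}$ ($f = \frac{1}{4 \left(8 - 2\right)} = \frac{1}{4 \cdot 6} = \frac{1}{4} \cdot \frac{1}{6} = \frac{1}{24} \approx 0.041667$)
$T = - \frac{43}{120}$ ($T = - \frac{2}{5} + \frac{1}{24} = - \frac{43}{120} \approx -0.35833$)
$\left(-14 + T\right)^{2} = \left(-14 - \frac{43}{120}\right)^{2} = \left(- \frac{1723}{120}\right)^{2} = \frac{2968729}{14400}$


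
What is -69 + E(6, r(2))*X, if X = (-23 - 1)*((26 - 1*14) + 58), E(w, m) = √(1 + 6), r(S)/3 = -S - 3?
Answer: -69 - 1680*√7 ≈ -4513.9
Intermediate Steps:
r(S) = -9 - 3*S (r(S) = 3*(-S - 3) = 3*(-3 - S) = -9 - 3*S)
E(w, m) = √7
X = -1680 (X = -24*((26 - 14) + 58) = -24*(12 + 58) = -24*70 = -1680)
-69 + E(6, r(2))*X = -69 + √7*(-1680) = -69 - 1680*√7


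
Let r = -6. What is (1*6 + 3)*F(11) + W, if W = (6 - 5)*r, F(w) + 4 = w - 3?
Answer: 30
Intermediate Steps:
F(w) = -7 + w (F(w) = -4 + (w - 3) = -4 + (-3 + w) = -7 + w)
W = -6 (W = (6 - 5)*(-6) = 1*(-6) = -6)
(1*6 + 3)*F(11) + W = (1*6 + 3)*(-7 + 11) - 6 = (6 + 3)*4 - 6 = 9*4 - 6 = 36 - 6 = 30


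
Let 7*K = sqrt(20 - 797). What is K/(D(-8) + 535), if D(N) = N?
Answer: I*sqrt(777)/3689 ≈ 0.0075562*I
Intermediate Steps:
K = I*sqrt(777)/7 (K = sqrt(20 - 797)/7 = sqrt(-777)/7 = (I*sqrt(777))/7 = I*sqrt(777)/7 ≈ 3.9821*I)
K/(D(-8) + 535) = (I*sqrt(777)/7)/(-8 + 535) = (I*sqrt(777)/7)/527 = (I*sqrt(777)/7)*(1/527) = I*sqrt(777)/3689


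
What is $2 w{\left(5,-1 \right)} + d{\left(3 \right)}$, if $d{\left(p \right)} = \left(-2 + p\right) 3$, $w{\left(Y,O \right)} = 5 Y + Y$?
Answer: $63$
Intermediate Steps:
$w{\left(Y,O \right)} = 6 Y$
$d{\left(p \right)} = -6 + 3 p$
$2 w{\left(5,-1 \right)} + d{\left(3 \right)} = 2 \cdot 6 \cdot 5 + \left(-6 + 3 \cdot 3\right) = 2 \cdot 30 + \left(-6 + 9\right) = 60 + 3 = 63$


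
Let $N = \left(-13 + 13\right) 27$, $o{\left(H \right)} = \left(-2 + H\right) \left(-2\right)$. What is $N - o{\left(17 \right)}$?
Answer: $30$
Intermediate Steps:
$o{\left(H \right)} = 4 - 2 H$
$N = 0$ ($N = 0 \cdot 27 = 0$)
$N - o{\left(17 \right)} = 0 - \left(4 - 34\right) = 0 - -30 = 0 + 30 = 30$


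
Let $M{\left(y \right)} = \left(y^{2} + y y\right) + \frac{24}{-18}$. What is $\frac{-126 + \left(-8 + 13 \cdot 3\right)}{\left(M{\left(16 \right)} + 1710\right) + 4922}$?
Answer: $- \frac{285}{21428} \approx -0.0133$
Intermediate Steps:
$M{\left(y \right)} = - \frac{4}{3} + 2 y^{2}$ ($M{\left(y \right)} = \left(y^{2} + y^{2}\right) + 24 \left(- \frac{1}{18}\right) = 2 y^{2} - \frac{4}{3} = - \frac{4}{3} + 2 y^{2}$)
$\frac{-126 + \left(-8 + 13 \cdot 3\right)}{\left(M{\left(16 \right)} + 1710\right) + 4922} = \frac{-126 + \left(-8 + 13 \cdot 3\right)}{\left(\left(- \frac{4}{3} + 2 \cdot 16^{2}\right) + 1710\right) + 4922} = \frac{-126 + \left(-8 + 39\right)}{\left(\left(- \frac{4}{3} + 2 \cdot 256\right) + 1710\right) + 4922} = \frac{-126 + 31}{\left(\left(- \frac{4}{3} + 512\right) + 1710\right) + 4922} = - \frac{95}{\left(\frac{1532}{3} + 1710\right) + 4922} = - \frac{95}{\frac{6662}{3} + 4922} = - \frac{95}{\frac{21428}{3}} = \left(-95\right) \frac{3}{21428} = - \frac{285}{21428}$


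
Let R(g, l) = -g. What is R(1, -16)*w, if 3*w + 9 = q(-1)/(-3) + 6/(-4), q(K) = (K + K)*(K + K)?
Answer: 71/18 ≈ 3.9444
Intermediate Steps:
q(K) = 4*K² (q(K) = (2*K)*(2*K) = 4*K²)
w = -71/18 (w = -3 + ((4*(-1)²)/(-3) + 6/(-4))/3 = -3 + ((4*1)*(-⅓) + 6*(-¼))/3 = -3 + (4*(-⅓) - 3/2)/3 = -3 + (-4/3 - 3/2)/3 = -3 + (⅓)*(-17/6) = -3 - 17/18 = -71/18 ≈ -3.9444)
R(1, -16)*w = -1*1*(-71/18) = -1*(-71/18) = 71/18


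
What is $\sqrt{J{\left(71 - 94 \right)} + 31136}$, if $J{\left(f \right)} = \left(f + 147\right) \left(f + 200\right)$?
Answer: $2 \sqrt{13271} \approx 230.4$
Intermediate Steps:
$J{\left(f \right)} = \left(147 + f\right) \left(200 + f\right)$
$\sqrt{J{\left(71 - 94 \right)} + 31136} = \sqrt{\left(29400 + \left(71 - 94\right)^{2} + 347 \left(71 - 94\right)\right) + 31136} = \sqrt{\left(29400 + \left(-23\right)^{2} + 347 \left(-23\right)\right) + 31136} = \sqrt{\left(29400 + 529 - 7981\right) + 31136} = \sqrt{21948 + 31136} = \sqrt{53084} = 2 \sqrt{13271}$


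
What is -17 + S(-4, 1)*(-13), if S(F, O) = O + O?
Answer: -43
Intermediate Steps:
S(F, O) = 2*O
-17 + S(-4, 1)*(-13) = -17 + (2*1)*(-13) = -17 + 2*(-13) = -17 - 26 = -43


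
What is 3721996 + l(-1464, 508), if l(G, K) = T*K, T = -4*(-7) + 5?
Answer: 3738760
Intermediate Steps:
T = 33 (T = 28 + 5 = 33)
l(G, K) = 33*K
3721996 + l(-1464, 508) = 3721996 + 33*508 = 3721996 + 16764 = 3738760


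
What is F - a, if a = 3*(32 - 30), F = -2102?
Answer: -2108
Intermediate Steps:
a = 6 (a = 3*2 = 6)
F - a = -2102 - 1*6 = -2102 - 6 = -2108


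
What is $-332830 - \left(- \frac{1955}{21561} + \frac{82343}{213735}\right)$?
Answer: $- \frac{511265090414516}{1536113445} \approx -3.3283 \cdot 10^{5}$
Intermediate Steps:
$-332830 - \left(- \frac{1955}{21561} + \frac{82343}{213735}\right) = -332830 - \frac{452515166}{1536113445} = - \frac{511265090414516}{1536113445}$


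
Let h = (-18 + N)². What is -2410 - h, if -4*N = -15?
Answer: -41809/16 ≈ -2613.1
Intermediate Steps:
N = 15/4 (N = -¼*(-15) = 15/4 ≈ 3.7500)
h = 3249/16 (h = (-18 + 15/4)² = (-57/4)² = 3249/16 ≈ 203.06)
-2410 - h = -2410 - 1*3249/16 = -2410 - 3249/16 = -41809/16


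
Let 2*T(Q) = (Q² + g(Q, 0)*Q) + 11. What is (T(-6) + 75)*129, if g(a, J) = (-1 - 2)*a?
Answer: 11481/2 ≈ 5740.5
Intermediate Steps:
g(a, J) = -3*a
T(Q) = 11/2 - Q² (T(Q) = ((Q² + (-3*Q)*Q) + 11)/2 = ((Q² - 3*Q²) + 11)/2 = (-2*Q² + 11)/2 = (11 - 2*Q²)/2 = 11/2 - Q²)
(T(-6) + 75)*129 = ((11/2 - 1*(-6)²) + 75)*129 = ((11/2 - 1*36) + 75)*129 = ((11/2 - 36) + 75)*129 = (-61/2 + 75)*129 = (89/2)*129 = 11481/2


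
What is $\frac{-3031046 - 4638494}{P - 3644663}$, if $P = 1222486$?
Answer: $\frac{403660}{127483} \approx 3.1664$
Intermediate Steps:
$\frac{-3031046 - 4638494}{P - 3644663} = \frac{-3031046 - 4638494}{1222486 - 3644663} = - \frac{7669540}{-2422177} = \left(-7669540\right) \left(- \frac{1}{2422177}\right) = \frac{403660}{127483}$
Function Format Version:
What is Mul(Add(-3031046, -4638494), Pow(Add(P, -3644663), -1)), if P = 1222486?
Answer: Rational(403660, 127483) ≈ 3.1664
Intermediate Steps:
Mul(Add(-3031046, -4638494), Pow(Add(P, -3644663), -1)) = Mul(Add(-3031046, -4638494), Pow(Add(1222486, -3644663), -1)) = Mul(-7669540, Pow(-2422177, -1)) = Mul(-7669540, Rational(-1, 2422177)) = Rational(403660, 127483)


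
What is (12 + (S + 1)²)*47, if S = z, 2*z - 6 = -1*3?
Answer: 3431/4 ≈ 857.75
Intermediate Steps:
z = 3/2 (z = 3 + (-1*3)/2 = 3 + (½)*(-3) = 3 - 3/2 = 3/2 ≈ 1.5000)
S = 3/2 ≈ 1.5000
(12 + (S + 1)²)*47 = (12 + (3/2 + 1)²)*47 = (12 + (5/2)²)*47 = (12 + 25/4)*47 = (73/4)*47 = 3431/4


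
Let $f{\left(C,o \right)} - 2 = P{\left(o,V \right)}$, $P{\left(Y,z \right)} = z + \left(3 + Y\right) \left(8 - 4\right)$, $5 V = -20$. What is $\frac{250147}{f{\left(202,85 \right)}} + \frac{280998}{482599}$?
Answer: $\frac{120819041353}{168909650} \approx 715.29$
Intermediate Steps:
$V = -4$ ($V = \frac{1}{5} \left(-20\right) = -4$)
$P{\left(Y,z \right)} = 12 + z + 4 Y$ ($P{\left(Y,z \right)} = z + \left(3 + Y\right) 4 = z + \left(12 + 4 Y\right) = 12 + z + 4 Y$)
$f{\left(C,o \right)} = 10 + 4 o$ ($f{\left(C,o \right)} = 2 + \left(12 - 4 + 4 o\right) = 2 + \left(8 + 4 o\right) = 10 + 4 o$)
$\frac{250147}{f{\left(202,85 \right)}} + \frac{280998}{482599} = \frac{250147}{10 + 4 \cdot 85} + \frac{280998}{482599} = \frac{250147}{10 + 340} + 280998 \cdot \frac{1}{482599} = \frac{250147}{350} + \frac{280998}{482599} = \frac{120819041353}{168909650}$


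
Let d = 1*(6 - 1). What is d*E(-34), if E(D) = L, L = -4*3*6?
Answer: -360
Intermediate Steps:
L = -72 (L = -12*6 = -72)
d = 5 (d = 1*5 = 5)
E(D) = -72
d*E(-34) = 5*(-72) = -360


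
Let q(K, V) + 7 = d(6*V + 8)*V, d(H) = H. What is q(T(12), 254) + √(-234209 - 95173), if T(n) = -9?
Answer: 389121 + 3*I*√36598 ≈ 3.8912e+5 + 573.92*I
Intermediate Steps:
q(K, V) = -7 + V*(8 + 6*V) (q(K, V) = -7 + (6*V + 8)*V = -7 + (8 + 6*V)*V = -7 + V*(8 + 6*V))
q(T(12), 254) + √(-234209 - 95173) = (-7 + 2*254*(4 + 3*254)) + √(-234209 - 95173) = (-7 + 2*254*(4 + 762)) + √(-329382) = (-7 + 2*254*766) + 3*I*√36598 = (-7 + 389128) + 3*I*√36598 = 389121 + 3*I*√36598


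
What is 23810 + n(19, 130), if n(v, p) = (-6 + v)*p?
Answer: 25500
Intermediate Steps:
n(v, p) = p*(-6 + v)
23810 + n(19, 130) = 23810 + 130*(-6 + 19) = 23810 + 130*13 = 23810 + 1690 = 25500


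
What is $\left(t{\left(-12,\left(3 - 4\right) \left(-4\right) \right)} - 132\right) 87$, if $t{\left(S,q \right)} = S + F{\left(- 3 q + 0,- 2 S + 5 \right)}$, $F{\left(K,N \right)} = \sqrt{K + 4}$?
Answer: $-12528 + 174 i \sqrt{2} \approx -12528.0 + 246.07 i$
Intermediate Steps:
$F{\left(K,N \right)} = \sqrt{4 + K}$
$t{\left(S,q \right)} = S + \sqrt{4 - 3 q}$ ($t{\left(S,q \right)} = S + \sqrt{4 + \left(- 3 q + 0\right)} = S + \sqrt{4 - 3 q}$)
$\left(t{\left(-12,\left(3 - 4\right) \left(-4\right) \right)} - 132\right) 87 = \left(\left(-12 + \sqrt{4 - 3 \left(3 - 4\right) \left(-4\right)}\right) - 132\right) 87 = \left(\left(-12 + \sqrt{4 - 3 \left(\left(-1\right) \left(-4\right)\right)}\right) - 132\right) 87 = \left(\left(-12 + \sqrt{4 - 12}\right) - 132\right) 87 = \left(\left(-12 + \sqrt{-8}\right) - 132\right) 87 = \left(\left(-12 + 2 i \sqrt{2}\right) - 132\right) 87 = \left(-144 + 2 i \sqrt{2}\right) 87 = -12528 + 174 i \sqrt{2}$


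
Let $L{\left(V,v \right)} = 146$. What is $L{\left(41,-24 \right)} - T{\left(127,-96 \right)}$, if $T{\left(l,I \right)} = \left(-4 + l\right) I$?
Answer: $11954$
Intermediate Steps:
$T{\left(l,I \right)} = I \left(-4 + l\right)$
$L{\left(41,-24 \right)} - T{\left(127,-96 \right)} = 146 - - 96 \left(-4 + 127\right) = 146 - \left(-96\right) 123 = 146 - -11808 = 146 + 11808 = 11954$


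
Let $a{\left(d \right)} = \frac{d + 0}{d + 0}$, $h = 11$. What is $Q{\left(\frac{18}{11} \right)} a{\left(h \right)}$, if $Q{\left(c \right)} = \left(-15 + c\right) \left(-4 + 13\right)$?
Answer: $- \frac{1323}{11} \approx -120.27$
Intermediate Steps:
$a{\left(d \right)} = 1$ ($a{\left(d \right)} = \frac{d}{d} = 1$)
$Q{\left(c \right)} = -135 + 9 c$ ($Q{\left(c \right)} = \left(-15 + c\right) 9 = -135 + 9 c$)
$Q{\left(\frac{18}{11} \right)} a{\left(h \right)} = \left(-135 + 9 \cdot \frac{18}{11}\right) 1 = \left(-135 + \frac{162}{11}\right) 1 = \left(- \frac{1323}{11}\right) 1 = - \frac{1323}{11}$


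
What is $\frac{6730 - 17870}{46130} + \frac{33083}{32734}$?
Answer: $\frac{116146203}{151001942} \approx 0.76917$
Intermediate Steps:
$\frac{6730 - 17870}{46130} + \frac{33083}{32734} = \left(6730 - 17870\right) \frac{1}{46130} + 33083 \cdot \frac{1}{32734} = \left(-11140\right) \frac{1}{46130} + \frac{33083}{32734} = - \frac{1114}{4613} + \frac{33083}{32734} = \frac{116146203}{151001942}$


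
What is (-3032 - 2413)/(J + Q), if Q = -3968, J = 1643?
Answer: 363/155 ≈ 2.3419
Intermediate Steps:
(-3032 - 2413)/(J + Q) = (-3032 - 2413)/(1643 - 3968) = -5445/(-2325) = -5445*(-1/2325) = 363/155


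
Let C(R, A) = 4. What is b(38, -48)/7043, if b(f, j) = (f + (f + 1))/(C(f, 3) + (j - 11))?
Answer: -7/35215 ≈ -0.00019878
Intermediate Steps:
b(f, j) = (1 + 2*f)/(-7 + j) (b(f, j) = (f + (f + 1))/(4 + (j - 11)) = (f + (1 + f))/(4 + (-11 + j)) = (1 + 2*f)/(-7 + j))
b(38, -48)/7043 = ((1 + 2*38)/(-7 - 48))/7043 = ((1 + 76)/(-55))*(1/7043) = -1/55*77*(1/7043) = -7/5*1/7043 = -7/35215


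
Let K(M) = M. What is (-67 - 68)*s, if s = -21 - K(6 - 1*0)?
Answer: 3645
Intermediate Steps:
s = -27 (s = -21 - (6 - 1*0) = -21 - (6 + 0) = -21 - 1*6 = -21 - 6 = -27)
(-67 - 68)*s = (-67 - 68)*(-27) = -135*(-27) = 3645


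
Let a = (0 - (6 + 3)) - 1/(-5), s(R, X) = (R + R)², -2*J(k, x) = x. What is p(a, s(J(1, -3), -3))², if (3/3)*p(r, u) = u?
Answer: 81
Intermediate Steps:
J(k, x) = -x/2
s(R, X) = 4*R² (s(R, X) = (2*R)² = 4*R²)
a = -44/5 (a = (0 - 1*9) - 1*(-⅕) = (0 - 9) + ⅕ = -9 + ⅕ = -44/5 ≈ -8.8000)
p(r, u) = u
p(a, s(J(1, -3), -3))² = (4*(-½*(-3))²)² = (4*(3/2)²)² = (4*(9/4))² = 9² = 81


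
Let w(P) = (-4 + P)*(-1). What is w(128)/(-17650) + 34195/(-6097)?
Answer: -43056123/7686575 ≈ -5.6015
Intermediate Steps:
w(P) = 4 - P
w(128)/(-17650) + 34195/(-6097) = (4 - 1*128)/(-17650) + 34195/(-6097) = (4 - 128)*(-1/17650) + 34195*(-1/6097) = -124*(-1/17650) - 4885/871 = 62/8825 - 4885/871 = -43056123/7686575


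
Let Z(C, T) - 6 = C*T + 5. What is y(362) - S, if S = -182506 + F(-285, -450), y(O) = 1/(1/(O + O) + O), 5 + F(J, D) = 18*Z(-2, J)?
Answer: 45093199441/262089 ≈ 1.7205e+5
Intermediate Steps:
Z(C, T) = 11 + C*T (Z(C, T) = 6 + (C*T + 5) = 6 + (5 + C*T) = 11 + C*T)
F(J, D) = 193 - 36*J (F(J, D) = -5 + 18*(11 - 2*J) = -5 + (198 - 36*J) = 193 - 36*J)
y(O) = 1/(O + 1/(2*O)) (y(O) = 1/(1/(2*O) + O) = 1/(O + 1/(2*O)))
S = -172053 (S = -182506 + (193 - 36*(-285)) = -182506 + (193 + 10260) = -182506 + 10453 = -172053)
y(362) - S = 2*362/(1 + 2*362²) - 1*(-172053) = 2*362/(1 + 2*131044) + 172053 = 2*362/(1 + 262088) + 172053 = 2*362/262089 + 172053 = 2*362*(1/262089) + 172053 = 724/262089 + 172053 = 45093199441/262089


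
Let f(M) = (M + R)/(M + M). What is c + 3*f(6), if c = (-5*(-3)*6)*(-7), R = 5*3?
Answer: -2499/4 ≈ -624.75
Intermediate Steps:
R = 15
f(M) = (15 + M)/(2*M) (f(M) = (M + 15)/(M + M) = (15 + M)/((2*M)) = (15 + M)*(1/(2*M)) = (15 + M)/(2*M))
c = -630 (c = (15*6)*(-7) = 90*(-7) = -630)
c + 3*f(6) = -630 + 3*((1/2)*(15 + 6)/6) = -630 + 3*((1/2)*(1/6)*21) = -630 + 3*(7/4) = -630 + 21/4 = -2499/4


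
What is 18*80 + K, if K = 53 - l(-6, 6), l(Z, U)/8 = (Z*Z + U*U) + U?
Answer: 869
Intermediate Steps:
l(Z, U) = 8*U + 8*U² + 8*Z² (l(Z, U) = 8*((Z*Z + U*U) + U) = 8*((Z² + U²) + U) = 8*((U² + Z²) + U) = 8*(U + U² + Z²) = 8*U + 8*U² + 8*Z²)
K = -571 (K = 53 - (8*6 + 8*6² + 8*(-6)²) = 53 - (48 + 8*36 + 8*36) = 53 - (48 + 288 + 288) = 53 - 1*624 = 53 - 624 = -571)
18*80 + K = 18*80 - 571 = 1440 - 571 = 869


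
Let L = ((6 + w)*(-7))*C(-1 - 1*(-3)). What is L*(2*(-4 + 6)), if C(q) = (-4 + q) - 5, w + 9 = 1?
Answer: -392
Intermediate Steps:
w = -8 (w = -9 + 1 = -8)
C(q) = -9 + q
L = -98 (L = ((6 - 8)*(-7))*(-9 + (-1 - 1*(-3))) = (-2*(-7))*(-9 + (-1 + 3)) = 14*(-9 + 2) = 14*(-7) = -98)
L*(2*(-4 + 6)) = -196*(-4 + 6) = -196*2 = -98*4 = -392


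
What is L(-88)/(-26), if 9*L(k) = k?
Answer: 44/117 ≈ 0.37607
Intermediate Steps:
L(k) = k/9
L(-88)/(-26) = ((⅑)*(-88))/(-26) = -1/26*(-88/9) = 44/117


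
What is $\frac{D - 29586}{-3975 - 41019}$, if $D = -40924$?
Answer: $\frac{35255}{22497} \approx 1.5671$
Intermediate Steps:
$\frac{D - 29586}{-3975 - 41019} = \frac{-40924 - 29586}{-3975 - 41019} = - \frac{70510}{-44994} = \left(-70510\right) \left(- \frac{1}{44994}\right) = \frac{35255}{22497}$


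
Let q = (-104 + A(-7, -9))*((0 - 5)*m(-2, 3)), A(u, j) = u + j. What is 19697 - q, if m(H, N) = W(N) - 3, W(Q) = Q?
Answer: 19697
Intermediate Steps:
A(u, j) = j + u
m(H, N) = -3 + N (m(H, N) = N - 3 = -3 + N)
q = 0 (q = (-104 + (-9 - 7))*((0 - 5)*(-3 + 3)) = (-104 - 16)*(-5*0) = -120*0 = 0)
19697 - q = 19697 - 1*0 = 19697 + 0 = 19697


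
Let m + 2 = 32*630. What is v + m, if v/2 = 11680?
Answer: 43518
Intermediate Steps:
m = 20158 (m = -2 + 32*630 = -2 + 20160 = 20158)
v = 23360 (v = 2*11680 = 23360)
v + m = 23360 + 20158 = 43518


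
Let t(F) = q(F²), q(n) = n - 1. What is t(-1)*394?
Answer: 0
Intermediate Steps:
q(n) = -1 + n
t(F) = -1 + F²
t(-1)*394 = (-1 + (-1)²)*394 = (-1 + 1)*394 = 0*394 = 0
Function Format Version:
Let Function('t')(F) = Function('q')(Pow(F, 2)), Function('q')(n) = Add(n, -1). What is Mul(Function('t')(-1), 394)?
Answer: 0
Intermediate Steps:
Function('q')(n) = Add(-1, n)
Function('t')(F) = Add(-1, Pow(F, 2))
Mul(Function('t')(-1), 394) = Mul(Add(-1, Pow(-1, 2)), 394) = Mul(Add(-1, 1), 394) = Mul(0, 394) = 0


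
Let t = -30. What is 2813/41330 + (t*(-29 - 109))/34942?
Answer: 134699023/722076430 ≈ 0.18654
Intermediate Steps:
2813/41330 + (t*(-29 - 109))/34942 = 2813/41330 - 30*(-29 - 109)/34942 = 2813*(1/41330) - 30*(-138)*(1/34942) = 2813/41330 + 4140*(1/34942) = 2813/41330 + 2070/17471 = 134699023/722076430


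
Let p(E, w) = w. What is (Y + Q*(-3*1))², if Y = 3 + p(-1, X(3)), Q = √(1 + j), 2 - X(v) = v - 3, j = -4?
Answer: (5 - 3*I*√3)² ≈ -2.0 - 51.962*I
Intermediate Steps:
X(v) = 5 - v (X(v) = 2 - (v - 3) = 2 - (-3 + v) = 2 + (3 - v) = 5 - v)
Q = I*√3 (Q = √(1 - 4) = √(-3) = I*√3 ≈ 1.732*I)
Y = 5 (Y = 3 + (5 - 1*3) = 3 + (5 - 3) = 3 + 2 = 5)
(Y + Q*(-3*1))² = (5 + (I*√3)*(-3*1))² = (5 + (I*√3)*(-3))² = (5 - 3*I*√3)²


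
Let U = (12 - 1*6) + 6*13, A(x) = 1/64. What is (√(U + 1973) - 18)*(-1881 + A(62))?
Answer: 1083447/32 - 1324213*√17/64 ≈ -51453.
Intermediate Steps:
A(x) = 1/64
U = 84 (U = (12 - 6) + 78 = 6 + 78 = 84)
(√(U + 1973) - 18)*(-1881 + A(62)) = (√(84 + 1973) - 18)*(-1881 + 1/64) = (√2057 - 18)*(-120383/64) = (11*√17 - 18)*(-120383/64) = (-18 + 11*√17)*(-120383/64) = 1083447/32 - 1324213*√17/64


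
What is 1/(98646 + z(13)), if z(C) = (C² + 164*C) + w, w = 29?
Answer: 1/100976 ≈ 9.9033e-6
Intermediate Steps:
z(C) = 29 + C² + 164*C (z(C) = (C² + 164*C) + 29 = 29 + C² + 164*C)
1/(98646 + z(13)) = 1/(98646 + (29 + 13² + 164*13)) = 1/(98646 + (29 + 169 + 2132)) = 1/(98646 + 2330) = 1/100976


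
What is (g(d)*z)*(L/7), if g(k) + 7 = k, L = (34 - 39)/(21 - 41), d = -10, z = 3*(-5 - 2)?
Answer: 51/4 ≈ 12.750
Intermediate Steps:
z = -21 (z = 3*(-7) = -21)
L = 1/4 (L = -5/(-20) = -5*(-1/20) = 1/4 ≈ 0.25000)
g(k) = -7 + k
(g(d)*z)*(L/7) = ((-7 - 10)*(-21))*((1/4)/7) = (-17*(-21))*((1/4)*(1/7)) = 357*(1/28) = 51/4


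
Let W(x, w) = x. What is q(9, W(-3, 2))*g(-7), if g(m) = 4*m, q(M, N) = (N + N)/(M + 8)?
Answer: 168/17 ≈ 9.8824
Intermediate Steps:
q(M, N) = 2*N/(8 + M) (q(M, N) = (2*N)/(8 + M) = 2*N/(8 + M))
q(9, W(-3, 2))*g(-7) = (2*(-3)/(8 + 9))*(4*(-7)) = (2*(-3)/17)*(-28) = (2*(-3)*(1/17))*(-28) = -6/17*(-28) = 168/17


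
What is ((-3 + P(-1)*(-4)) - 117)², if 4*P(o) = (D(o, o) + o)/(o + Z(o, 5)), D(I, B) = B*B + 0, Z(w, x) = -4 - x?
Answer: 14400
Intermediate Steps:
D(I, B) = B² (D(I, B) = B² + 0 = B²)
P(o) = (o + o²)/(4*(-9 + o)) (P(o) = ((o² + o)/(o + (-4 - 1*5)))/4 = ((o + o²)/(o + (-4 - 5)))/4 = ((o + o²)/(o - 9))/4 = ((o + o²)/(-9 + o))/4 = (o + o²)/(4*(-9 + o)))
((-3 + P(-1)*(-4)) - 117)² = ((-3 + ((¼)*(-1)*(1 - 1)/(-9 - 1))*(-4)) - 117)² = ((-3 + ((¼)*(-1)*0/(-10))*(-4)) - 117)² = ((-3 + ((¼)*(-1)*(-⅒)*0)*(-4)) - 117)² = ((-3 + 0*(-4)) - 117)² = ((-3 + 0) - 117)² = (-3 - 117)² = (-120)² = 14400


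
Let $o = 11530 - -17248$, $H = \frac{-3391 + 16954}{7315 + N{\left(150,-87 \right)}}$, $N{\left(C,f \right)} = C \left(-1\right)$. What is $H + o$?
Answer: $\frac{206207933}{7165} \approx 28780.0$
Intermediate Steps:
$N{\left(C,f \right)} = - C$
$H = \frac{13563}{7165}$ ($H = \frac{-3391 + 16954}{7315 - 150} = \frac{13563}{7315 - 150} = \frac{13563}{7165} \approx 1.893$)
$o = 28778$ ($o = 11530 + 17248 = 28778$)
$H + o = \frac{13563}{7165} + 28778 = \frac{206207933}{7165}$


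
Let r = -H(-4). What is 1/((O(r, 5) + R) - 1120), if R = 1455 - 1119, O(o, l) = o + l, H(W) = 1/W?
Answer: -4/3115 ≈ -0.0012841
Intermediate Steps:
r = ¼ (r = -1/(-4) = -1*(-¼) = ¼ ≈ 0.25000)
O(o, l) = l + o
R = 336
1/((O(r, 5) + R) - 1120) = 1/(((5 + ¼) + 336) - 1120) = 1/((21/4 + 336) - 1120) = 1/(1365/4 - 1120) = 1/(-3115/4) = -4/3115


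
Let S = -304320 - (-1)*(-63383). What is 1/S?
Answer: -1/367703 ≈ -2.7196e-6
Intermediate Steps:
S = -367703 (S = -304320 - 1*63383 = -304320 - 63383 = -367703)
1/S = 1/(-367703) = -1/367703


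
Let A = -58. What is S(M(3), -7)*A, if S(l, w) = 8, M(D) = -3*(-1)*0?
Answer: -464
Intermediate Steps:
M(D) = 0 (M(D) = 3*0 = 0)
S(M(3), -7)*A = 8*(-58) = -464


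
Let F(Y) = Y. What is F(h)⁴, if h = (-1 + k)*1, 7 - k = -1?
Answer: 2401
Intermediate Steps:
k = 8 (k = 7 - 1*(-1) = 7 + 1 = 8)
h = 7 (h = (-1 + 8)*1 = 7*1 = 7)
F(h)⁴ = 7⁴ = 2401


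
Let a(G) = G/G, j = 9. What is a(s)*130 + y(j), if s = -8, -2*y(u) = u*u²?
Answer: -469/2 ≈ -234.50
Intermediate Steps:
y(u) = -u³/2 (y(u) = -u*u²/2 = -u³/2)
a(G) = 1
a(s)*130 + y(j) = 1*130 - ½*9³ = 130 - ½*729 = 130 - 729/2 = -469/2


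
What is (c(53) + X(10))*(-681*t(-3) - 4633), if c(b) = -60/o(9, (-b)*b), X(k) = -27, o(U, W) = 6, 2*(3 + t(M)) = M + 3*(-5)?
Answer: -130943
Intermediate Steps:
t(M) = -21/2 + M/2 (t(M) = -3 + (M + 3*(-5))/2 = -3 + (M - 15)/2 = -3 + (-15 + M)/2 = -3 + (-15/2 + M/2) = -21/2 + M/2)
c(b) = -10 (c(b) = -60/6 = -60*⅙ = -10)
(c(53) + X(10))*(-681*t(-3) - 4633) = (-10 - 27)*(-681*(-21/2 + (½)*(-3)) - 4633) = -37*(-681*(-21/2 - 3/2) - 4633) = -37*(-681*(-12) - 4633) = -37*(8172 - 4633) = -37*3539 = -130943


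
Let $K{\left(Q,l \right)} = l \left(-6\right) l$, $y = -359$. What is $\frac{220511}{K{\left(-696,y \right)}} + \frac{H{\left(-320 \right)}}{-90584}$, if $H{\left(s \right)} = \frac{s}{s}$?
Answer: $- \frac{9987770855}{35023669512} \approx -0.28517$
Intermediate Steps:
$K{\left(Q,l \right)} = - 6 l^{2}$ ($K{\left(Q,l \right)} = - 6 l l = - 6 l^{2}$)
$H{\left(s \right)} = 1$
$\frac{220511}{K{\left(-696,y \right)}} + \frac{H{\left(-320 \right)}}{-90584} = \frac{220511}{\left(-6\right) \left(-359\right)^{2}} + 1 \frac{1}{-90584} = \frac{220511}{\left(-6\right) 128881} + 1 \left(- \frac{1}{90584}\right) = \frac{220511}{-773286} - \frac{1}{90584} = 220511 \left(- \frac{1}{773286}\right) - \frac{1}{90584} = - \frac{220511}{773286} - \frac{1}{90584} = - \frac{9987770855}{35023669512}$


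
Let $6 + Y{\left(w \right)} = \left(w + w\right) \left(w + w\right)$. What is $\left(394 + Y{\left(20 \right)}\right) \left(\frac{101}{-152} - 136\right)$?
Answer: $- \frac{10324181}{38} \approx -2.7169 \cdot 10^{5}$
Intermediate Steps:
$Y{\left(w \right)} = -6 + 4 w^{2}$ ($Y{\left(w \right)} = -6 + \left(w + w\right) \left(w + w\right) = -6 + 2 w 2 w = -6 + 4 w^{2}$)
$\left(394 + Y{\left(20 \right)}\right) \left(\frac{101}{-152} - 136\right) = \left(394 - \left(6 - 4 \cdot 20^{2}\right)\right) \left(\frac{101}{-152} - 136\right) = \left(394 + \left(-6 + 4 \cdot 400\right)\right) \left(101 \left(- \frac{1}{152}\right) - 136\right) = \left(394 + \left(-6 + 1600\right)\right) \left(- \frac{101}{152} - 136\right) = \left(394 + 1594\right) \left(- \frac{20773}{152}\right) = 1988 \left(- \frac{20773}{152}\right) = - \frac{10324181}{38}$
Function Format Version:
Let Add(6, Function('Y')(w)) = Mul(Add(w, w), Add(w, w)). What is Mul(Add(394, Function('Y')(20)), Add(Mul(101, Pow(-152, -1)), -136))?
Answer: Rational(-10324181, 38) ≈ -2.7169e+5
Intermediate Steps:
Function('Y')(w) = Add(-6, Mul(4, Pow(w, 2))) (Function('Y')(w) = Add(-6, Mul(Add(w, w), Add(w, w))) = Add(-6, Mul(Mul(2, w), Mul(2, w))) = Add(-6, Mul(4, Pow(w, 2))))
Mul(Add(394, Function('Y')(20)), Add(Mul(101, Pow(-152, -1)), -136)) = Mul(Add(394, Add(-6, Mul(4, Pow(20, 2)))), Add(Mul(101, Pow(-152, -1)), -136)) = Mul(Add(394, Add(-6, Mul(4, 400))), Add(Mul(101, Rational(-1, 152)), -136)) = Mul(Add(394, Add(-6, 1600)), Add(Rational(-101, 152), -136)) = Mul(Add(394, 1594), Rational(-20773, 152)) = Mul(1988, Rational(-20773, 152)) = Rational(-10324181, 38)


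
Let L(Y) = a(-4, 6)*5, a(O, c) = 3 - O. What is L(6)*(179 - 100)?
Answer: 2765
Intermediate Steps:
L(Y) = 35 (L(Y) = (3 - 1*(-4))*5 = (3 + 4)*5 = 7*5 = 35)
L(6)*(179 - 100) = 35*(179 - 100) = 35*79 = 2765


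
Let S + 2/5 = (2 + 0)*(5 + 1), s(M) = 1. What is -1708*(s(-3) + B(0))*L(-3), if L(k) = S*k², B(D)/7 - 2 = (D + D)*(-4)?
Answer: -2674728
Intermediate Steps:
B(D) = 14 - 56*D (B(D) = 14 + 7*((D + D)*(-4)) = 14 + 7*((2*D)*(-4)) = 14 + 7*(-8*D) = 14 - 56*D)
S = 58/5 (S = -⅖ + (2 + 0)*(5 + 1) = -⅖ + 2*6 = -⅖ + 12 = 58/5 ≈ 11.600)
L(k) = 58*k²/5
-1708*(s(-3) + B(0))*L(-3) = -1708*(1 + (14 - 56*0))*(58/5)*(-3)² = -1708*(1 + (14 + 0))*(58/5)*9 = -1708*(1 + 14)*522/5 = -25620*522/5 = -1708*1566 = -2674728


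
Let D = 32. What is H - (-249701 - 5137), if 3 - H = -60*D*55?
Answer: 360441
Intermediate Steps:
H = 105603 (H = 3 - (-60*32)*55 = 3 - (-1920)*55 = 3 - 1*(-105600) = 3 + 105600 = 105603)
H - (-249701 - 5137) = 105603 - (-249701 - 5137) = 105603 - 1*(-254838) = 105603 + 254838 = 360441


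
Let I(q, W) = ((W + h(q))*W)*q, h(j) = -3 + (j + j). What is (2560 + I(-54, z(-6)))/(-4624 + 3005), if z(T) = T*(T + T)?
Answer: -154192/1619 ≈ -95.239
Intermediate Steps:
z(T) = 2*T² (z(T) = T*(2*T) = 2*T²)
h(j) = -3 + 2*j
I(q, W) = W*q*(-3 + W + 2*q) (I(q, W) = ((W + (-3 + 2*q))*W)*q = ((-3 + W + 2*q)*W)*q = (W*(-3 + W + 2*q))*q = W*q*(-3 + W + 2*q))
(2560 + I(-54, z(-6)))/(-4624 + 3005) = (2560 + (2*(-6)²)*(-54)*(-3 + 2*(-6)² + 2*(-54)))/(-4624 + 3005) = (2560 + (2*36)*(-54)*(-3 + 2*36 - 108))/(-1619) = (2560 + 72*(-54)*(-3 + 72 - 108))*(-1/1619) = (2560 + 72*(-54)*(-39))*(-1/1619) = (2560 + 151632)*(-1/1619) = 154192*(-1/1619) = -154192/1619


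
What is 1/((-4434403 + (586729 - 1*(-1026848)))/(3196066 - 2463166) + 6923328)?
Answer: 366450/2537052135187 ≈ 1.4444e-7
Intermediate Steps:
1/((-4434403 + (586729 - 1*(-1026848)))/(3196066 - 2463166) + 6923328) = 1/((-4434403 + (586729 + 1026848))/732900 + 6923328) = 1/((-4434403 + 1613577)*(1/732900) + 6923328) = 1/(-2820826*1/732900 + 6923328) = 1/(-1410413/366450 + 6923328) = 1/(2537052135187/366450) = 366450/2537052135187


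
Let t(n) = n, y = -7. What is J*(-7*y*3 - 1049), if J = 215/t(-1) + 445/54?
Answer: 5035415/27 ≈ 1.8650e+5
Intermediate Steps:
J = -11165/54 (J = 215/(-1) + 445/54 = 215*(-1) + 445*(1/54) = -215 + 445/54 = -11165/54 ≈ -206.76)
J*(-7*y*3 - 1049) = -11165*(-7*(-7)*3 - 1049)/54 = -11165*(49*3 - 1049)/54 = -11165*(147 - 1049)/54 = -11165/54*(-902) = 5035415/27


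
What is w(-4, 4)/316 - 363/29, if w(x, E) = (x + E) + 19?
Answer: -114157/9164 ≈ -12.457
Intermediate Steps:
w(x, E) = 19 + E + x (w(x, E) = (E + x) + 19 = 19 + E + x)
w(-4, 4)/316 - 363/29 = (19 + 4 - 4)/316 - 363/29 = 19*(1/316) - 363*1/29 = 19/316 - 363/29 = -114157/9164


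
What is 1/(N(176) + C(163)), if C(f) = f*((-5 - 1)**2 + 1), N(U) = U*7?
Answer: 1/7263 ≈ 0.00013768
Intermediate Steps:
N(U) = 7*U
C(f) = 37*f (C(f) = f*((-6)**2 + 1) = f*(36 + 1) = f*37 = 37*f)
1/(N(176) + C(163)) = 1/(7*176 + 37*163) = 1/(1232 + 6031) = 1/7263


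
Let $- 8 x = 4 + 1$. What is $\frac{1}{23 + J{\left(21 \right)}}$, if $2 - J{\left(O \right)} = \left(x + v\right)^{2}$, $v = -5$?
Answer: $- \frac{64}{425} \approx -0.15059$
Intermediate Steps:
$x = - \frac{5}{8}$ ($x = - \frac{4 + 1}{8} = \left(- \frac{1}{8}\right) 5 = - \frac{5}{8} \approx -0.625$)
$J{\left(O \right)} = - \frac{1897}{64}$ ($J{\left(O \right)} = 2 - \left(- \frac{5}{8} - 5\right)^{2} = 2 - \left(- \frac{45}{8}\right)^{2} = 2 - \frac{2025}{64} = - \frac{1897}{64}$)
$\frac{1}{23 + J{\left(21 \right)}} = \frac{1}{23 - \frac{1897}{64}} = \frac{1}{- \frac{425}{64}} = - \frac{64}{425}$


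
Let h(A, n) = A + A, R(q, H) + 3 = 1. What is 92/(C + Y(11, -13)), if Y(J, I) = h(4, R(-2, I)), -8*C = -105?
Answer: 736/169 ≈ 4.3550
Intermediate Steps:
C = 105/8 (C = -⅛*(-105) = 105/8 ≈ 13.125)
R(q, H) = -2 (R(q, H) = -3 + 1 = -2)
h(A, n) = 2*A
Y(J, I) = 8 (Y(J, I) = 2*4 = 8)
92/(C + Y(11, -13)) = 92/(105/8 + 8) = 92/(169/8) = (8/169)*92 = 736/169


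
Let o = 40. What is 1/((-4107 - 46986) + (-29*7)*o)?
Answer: -1/59213 ≈ -1.6888e-5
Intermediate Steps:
1/((-4107 - 46986) + (-29*7)*o) = 1/((-4107 - 46986) - 29*7*40) = 1/(-51093 - 203*40) = 1/(-51093 - 8120) = 1/(-59213) = -1/59213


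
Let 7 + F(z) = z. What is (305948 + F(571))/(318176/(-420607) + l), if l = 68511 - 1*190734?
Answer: -128921092784/51408167537 ≈ -2.5078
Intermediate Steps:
F(z) = -7 + z
l = -122223 (l = 68511 - 190734 = -122223)
(305948 + F(571))/(318176/(-420607) + l) = (305948 + (-7 + 571))/(318176/(-420607) - 122223) = (305948 + 564)/(318176*(-1/420607) - 122223) = 306512/(-318176/420607 - 122223) = 306512/(-51408167537/420607) = 306512*(-420607/51408167537) = -128921092784/51408167537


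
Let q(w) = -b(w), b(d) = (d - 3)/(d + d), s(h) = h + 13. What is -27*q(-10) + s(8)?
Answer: 771/20 ≈ 38.550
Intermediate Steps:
s(h) = 13 + h
b(d) = (-3 + d)/(2*d) (b(d) = (-3 + d)/((2*d)) = (-3 + d)*(1/(2*d)) = (-3 + d)/(2*d))
q(w) = -(-3 + w)/(2*w)
-27*q(-10) + s(8) = -27*(3 - 1*(-10))/(2*(-10)) + (13 + 8) = -27*(-1)*(3 + 10)/(2*10) + 21 = -27*(-1)*13/(2*10) + 21 = -27*(-13/20) + 21 = 351/20 + 21 = 771/20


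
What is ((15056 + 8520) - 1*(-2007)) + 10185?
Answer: 35768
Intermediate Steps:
((15056 + 8520) - 1*(-2007)) + 10185 = (23576 + 2007) + 10185 = 25583 + 10185 = 35768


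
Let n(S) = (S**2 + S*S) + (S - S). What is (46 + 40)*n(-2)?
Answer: 688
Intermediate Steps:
n(S) = 2*S**2 (n(S) = (S**2 + S**2) + 0 = 2*S**2 + 0 = 2*S**2)
(46 + 40)*n(-2) = (46 + 40)*(2*(-2)**2) = 86*(2*4) = 86*8 = 688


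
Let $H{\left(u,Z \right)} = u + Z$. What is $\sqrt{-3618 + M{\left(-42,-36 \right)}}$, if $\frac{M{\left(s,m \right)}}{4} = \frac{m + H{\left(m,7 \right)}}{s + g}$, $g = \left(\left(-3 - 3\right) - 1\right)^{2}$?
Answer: $\frac{i \sqrt{179102}}{7} \approx 60.458 i$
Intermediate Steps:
$H{\left(u,Z \right)} = Z + u$
$g = 49$ ($g = \left(\left(-3 - 3\right) - 1\right)^{2} = \left(-6 - 1\right)^{2} = \left(-7\right)^{2} = 49$)
$M{\left(s,m \right)} = \frac{4 \left(7 + 2 m\right)}{49 + s}$ ($M{\left(s,m \right)} = 4 \frac{m + \left(7 + m\right)}{s + 49} = 4 \frac{7 + 2 m}{49 + s} = \frac{4 \left(7 + 2 m\right)}{49 + s}$)
$\sqrt{-3618 + M{\left(-42,-36 \right)}} = \sqrt{-3618 + \frac{4 \left(7 + 2 \left(-36\right)\right)}{49 - 42}} = \sqrt{-3618 + \frac{4 \left(7 - 72\right)}{7}} = \sqrt{-3618 + 4 \cdot \frac{1}{7} \left(-65\right)} = \sqrt{-3618 - \frac{260}{7}} = \sqrt{- \frac{25586}{7}} = \frac{i \sqrt{179102}}{7}$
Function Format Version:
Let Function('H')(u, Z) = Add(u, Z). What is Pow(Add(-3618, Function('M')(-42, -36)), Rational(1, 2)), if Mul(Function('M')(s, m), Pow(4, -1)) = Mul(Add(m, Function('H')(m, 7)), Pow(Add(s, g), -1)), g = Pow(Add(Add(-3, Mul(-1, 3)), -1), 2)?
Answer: Mul(Rational(1, 7), I, Pow(179102, Rational(1, 2))) ≈ Mul(60.458, I)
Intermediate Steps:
Function('H')(u, Z) = Add(Z, u)
g = 49 (g = Pow(Add(Add(-3, -3), -1), 2) = Pow(Add(-6, -1), 2) = Pow(-7, 2) = 49)
Function('M')(s, m) = Mul(4, Pow(Add(49, s), -1), Add(7, Mul(2, m))) (Function('M')(s, m) = Mul(4, Mul(Add(m, Add(7, m)), Pow(Add(s, 49), -1))) = Mul(4, Mul(Add(7, Mul(2, m)), Pow(Add(49, s), -1))) = Mul(4, Mul(Pow(Add(49, s), -1), Add(7, Mul(2, m)))) = Mul(4, Pow(Add(49, s), -1), Add(7, Mul(2, m))))
Pow(Add(-3618, Function('M')(-42, -36)), Rational(1, 2)) = Pow(Add(-3618, Mul(4, Pow(Add(49, -42), -1), Add(7, Mul(2, -36)))), Rational(1, 2)) = Pow(Add(-3618, Mul(4, Pow(7, -1), Add(7, -72))), Rational(1, 2)) = Pow(Add(-3618, Mul(4, Rational(1, 7), -65)), Rational(1, 2)) = Pow(Add(-3618, Rational(-260, 7)), Rational(1, 2)) = Pow(Rational(-25586, 7), Rational(1, 2)) = Mul(Rational(1, 7), I, Pow(179102, Rational(1, 2)))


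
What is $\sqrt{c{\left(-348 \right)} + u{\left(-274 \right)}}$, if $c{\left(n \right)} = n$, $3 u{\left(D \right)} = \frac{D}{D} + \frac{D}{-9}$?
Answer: $\frac{i \sqrt{27339}}{9} \approx 18.372 i$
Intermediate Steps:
$u{\left(D \right)} = \frac{1}{3} - \frac{D}{27}$ ($u{\left(D \right)} = \frac{\frac{D}{D} + \frac{D}{-9}}{3} = \frac{1 + D \left(- \frac{1}{9}\right)}{3} = \frac{1 - \frac{D}{9}}{3} = \frac{1}{3} - \frac{D}{27}$)
$\sqrt{c{\left(-348 \right)} + u{\left(-274 \right)}} = \sqrt{-348 + \left(\frac{1}{3} - - \frac{274}{27}\right)} = \sqrt{-348 + \left(\frac{1}{3} + \frac{274}{27}\right)} = \sqrt{-348 + \frac{283}{27}} = \sqrt{- \frac{9113}{27}} = \frac{i \sqrt{27339}}{9}$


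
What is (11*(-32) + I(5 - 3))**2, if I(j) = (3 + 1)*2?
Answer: 118336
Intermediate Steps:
I(j) = 8 (I(j) = 4*2 = 8)
(11*(-32) + I(5 - 3))**2 = (11*(-32) + 8)**2 = (-352 + 8)**2 = (-344)**2 = 118336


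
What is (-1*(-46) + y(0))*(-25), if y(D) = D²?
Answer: -1150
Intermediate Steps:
(-1*(-46) + y(0))*(-25) = (-1*(-46) + 0²)*(-25) = (46 + 0)*(-25) = 46*(-25) = -1150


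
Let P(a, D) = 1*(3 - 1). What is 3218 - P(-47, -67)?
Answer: 3216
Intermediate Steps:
P(a, D) = 2 (P(a, D) = 1*2 = 2)
3218 - P(-47, -67) = 3218 - 1*2 = 3218 - 2 = 3216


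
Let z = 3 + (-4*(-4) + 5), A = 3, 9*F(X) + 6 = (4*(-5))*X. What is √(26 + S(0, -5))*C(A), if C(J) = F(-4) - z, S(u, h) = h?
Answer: -142*√21/9 ≈ -72.303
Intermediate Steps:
F(X) = -⅔ - 20*X/9 (F(X) = -⅔ + ((4*(-5))*X)/9 = -⅔ + (-20*X)/9 = -⅔ - 20*X/9)
z = 24 (z = 3 + (16 + 5) = 3 + 21 = 24)
C(J) = -142/9 (C(J) = (-⅔ - 20/9*(-4)) - 1*24 = (-⅔ + 80/9) - 24 = 74/9 - 24 = -142/9)
√(26 + S(0, -5))*C(A) = √(26 - 5)*(-142/9) = √21*(-142/9) = -142*√21/9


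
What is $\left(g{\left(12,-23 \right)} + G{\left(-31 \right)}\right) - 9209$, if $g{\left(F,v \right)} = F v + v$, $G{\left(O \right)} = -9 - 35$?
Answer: $-9552$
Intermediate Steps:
$G{\left(O \right)} = -44$
$g{\left(F,v \right)} = v + F v$
$\left(g{\left(12,-23 \right)} + G{\left(-31 \right)}\right) - 9209 = \left(- 23 \left(1 + 12\right) - 44\right) - 9209 = \left(\left(-23\right) 13 - 44\right) - 9209 = \left(-299 - 44\right) - 9209 = -343 - 9209 = -9552$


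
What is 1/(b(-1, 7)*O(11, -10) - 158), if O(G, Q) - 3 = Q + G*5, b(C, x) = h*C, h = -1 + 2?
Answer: -1/206 ≈ -0.0048544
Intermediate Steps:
h = 1
b(C, x) = C (b(C, x) = 1*C = C)
O(G, Q) = 3 + Q + 5*G (O(G, Q) = 3 + (Q + G*5) = 3 + (Q + 5*G) = 3 + Q + 5*G)
1/(b(-1, 7)*O(11, -10) - 158) = 1/(-(3 - 10 + 5*11) - 158) = 1/(-(3 - 10 + 55) - 158) = 1/(-1*48 - 158) = 1/(-48 - 158) = 1/(-206) = -1/206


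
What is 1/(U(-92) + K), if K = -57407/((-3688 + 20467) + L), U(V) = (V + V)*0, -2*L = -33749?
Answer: -67307/114814 ≈ -0.58623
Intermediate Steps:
L = 33749/2 (L = -1/2*(-33749) = 33749/2 ≈ 16875.)
U(V) = 0 (U(V) = (2*V)*0 = 0)
K = -114814/67307 (K = -57407/((-3688 + 20467) + 33749/2) = -57407/(16779 + 33749/2) = -57407/67307/2 = -57407*2/67307 = -114814/67307 ≈ -1.7058)
1/(U(-92) + K) = 1/(0 - 114814/67307) = 1/(-114814/67307) = -67307/114814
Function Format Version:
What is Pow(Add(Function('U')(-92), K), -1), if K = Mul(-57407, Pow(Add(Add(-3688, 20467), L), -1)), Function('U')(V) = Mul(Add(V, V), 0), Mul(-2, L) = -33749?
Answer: Rational(-67307, 114814) ≈ -0.58623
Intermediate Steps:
L = Rational(33749, 2) (L = Mul(Rational(-1, 2), -33749) = Rational(33749, 2) ≈ 16875.)
Function('U')(V) = 0 (Function('U')(V) = Mul(Mul(2, V), 0) = 0)
K = Rational(-114814, 67307) (K = Mul(-57407, Pow(Add(Add(-3688, 20467), Rational(33749, 2)), -1)) = Mul(-57407, Pow(Add(16779, Rational(33749, 2)), -1)) = Mul(-57407, Pow(Rational(67307, 2), -1)) = Mul(-57407, Rational(2, 67307)) = Rational(-114814, 67307) ≈ -1.7058)
Pow(Add(Function('U')(-92), K), -1) = Pow(Add(0, Rational(-114814, 67307)), -1) = Pow(Rational(-114814, 67307), -1) = Rational(-67307, 114814)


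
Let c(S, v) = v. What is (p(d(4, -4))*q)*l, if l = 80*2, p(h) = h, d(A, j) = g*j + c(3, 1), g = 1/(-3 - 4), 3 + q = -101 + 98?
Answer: -10560/7 ≈ -1508.6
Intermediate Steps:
q = -6 (q = -3 + (-101 + 98) = -3 - 3 = -6)
g = -⅐ (g = 1/(-7) = -⅐ ≈ -0.14286)
d(A, j) = 1 - j/7 (d(A, j) = -j/7 + 1 = 1 - j/7)
l = 160
(p(d(4, -4))*q)*l = ((1 - ⅐*(-4))*(-6))*160 = ((1 + 4/7)*(-6))*160 = ((11/7)*(-6))*160 = -66/7*160 = -10560/7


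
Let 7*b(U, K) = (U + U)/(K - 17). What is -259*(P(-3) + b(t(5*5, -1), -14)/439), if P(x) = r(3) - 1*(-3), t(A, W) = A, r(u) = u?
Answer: -21146536/13609 ≈ -1553.9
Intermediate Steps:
b(U, K) = 2*U/(7*(-17 + K)) (b(U, K) = ((U + U)/(K - 17))/7 = ((2*U)/(-17 + K))/7 = (2*U/(-17 + K))/7 = 2*U/(7*(-17 + K)))
P(x) = 6 (P(x) = 3 - 1*(-3) = 3 + 3 = 6)
-259*(P(-3) + b(t(5*5, -1), -14)/439) = -259*(6 + (2*(5*5)/(7*(-17 - 14)))/439) = -259*(6 + ((2/7)*25/(-31))*(1/439)) = -259*(6 + ((2/7)*25*(-1/31))*(1/439)) = -259*(6 - 50/217*1/439) = -259*(6 - 50/95263) = -259*571528/95263 = -21146536/13609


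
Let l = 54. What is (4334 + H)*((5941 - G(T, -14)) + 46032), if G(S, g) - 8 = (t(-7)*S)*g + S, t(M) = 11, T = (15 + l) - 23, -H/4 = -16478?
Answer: 4144724738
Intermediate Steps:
H = 65912 (H = -4*(-16478) = 65912)
T = 46 (T = (15 + 54) - 23 = 69 - 23 = 46)
G(S, g) = 8 + S + 11*S*g (G(S, g) = 8 + ((11*S)*g + S) = 8 + (11*S*g + S) = 8 + (S + 11*S*g) = 8 + S + 11*S*g)
(4334 + H)*((5941 - G(T, -14)) + 46032) = (4334 + 65912)*((5941 - (8 + 46 + 11*46*(-14))) + 46032) = 70246*((5941 - (8 + 46 - 7084)) + 46032) = 70246*((5941 - 1*(-7030)) + 46032) = 70246*((5941 + 7030) + 46032) = 70246*(12971 + 46032) = 70246*59003 = 4144724738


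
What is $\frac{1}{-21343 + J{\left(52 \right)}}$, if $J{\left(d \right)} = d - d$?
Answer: $- \frac{1}{21343} \approx -4.6854 \cdot 10^{-5}$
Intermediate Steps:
$J{\left(d \right)} = 0$
$\frac{1}{-21343 + J{\left(52 \right)}} = \frac{1}{-21343 + 0} = \frac{1}{-21343} = - \frac{1}{21343}$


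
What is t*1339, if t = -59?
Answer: -79001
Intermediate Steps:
t*1339 = -59*1339 = -79001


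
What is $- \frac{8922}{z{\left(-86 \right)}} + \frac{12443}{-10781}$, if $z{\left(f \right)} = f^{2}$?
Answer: $- \frac{94108255}{39868138} \approx -2.3605$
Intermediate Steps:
$- \frac{8922}{z{\left(-86 \right)}} + \frac{12443}{-10781} = - \frac{8922}{\left(-86\right)^{2}} + \frac{12443}{-10781} = - \frac{8922}{7396} + 12443 \left(- \frac{1}{10781}\right) = \left(-8922\right) \frac{1}{7396} - \frac{12443}{10781} = - \frac{4461}{3698} - \frac{12443}{10781} = - \frac{94108255}{39868138}$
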